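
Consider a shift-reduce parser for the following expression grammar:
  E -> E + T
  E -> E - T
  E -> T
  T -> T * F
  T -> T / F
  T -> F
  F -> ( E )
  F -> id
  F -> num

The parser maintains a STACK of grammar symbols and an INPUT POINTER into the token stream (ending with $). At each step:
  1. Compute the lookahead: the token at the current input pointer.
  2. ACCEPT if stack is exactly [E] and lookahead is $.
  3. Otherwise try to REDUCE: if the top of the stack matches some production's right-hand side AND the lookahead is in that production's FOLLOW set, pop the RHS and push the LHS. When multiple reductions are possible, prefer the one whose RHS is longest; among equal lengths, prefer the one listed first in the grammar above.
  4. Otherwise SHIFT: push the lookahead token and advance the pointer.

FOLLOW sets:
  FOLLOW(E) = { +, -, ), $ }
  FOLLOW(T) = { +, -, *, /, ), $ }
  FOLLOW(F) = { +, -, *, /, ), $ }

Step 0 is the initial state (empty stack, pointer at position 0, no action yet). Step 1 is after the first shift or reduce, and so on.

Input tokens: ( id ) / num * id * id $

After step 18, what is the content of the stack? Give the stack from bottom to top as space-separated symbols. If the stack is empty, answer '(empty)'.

Step 1: shift (. Stack=[(] ptr=1 lookahead=id remaining=[id ) / num * id * id $]
Step 2: shift id. Stack=[( id] ptr=2 lookahead=) remaining=[) / num * id * id $]
Step 3: reduce F->id. Stack=[( F] ptr=2 lookahead=) remaining=[) / num * id * id $]
Step 4: reduce T->F. Stack=[( T] ptr=2 lookahead=) remaining=[) / num * id * id $]
Step 5: reduce E->T. Stack=[( E] ptr=2 lookahead=) remaining=[) / num * id * id $]
Step 6: shift ). Stack=[( E )] ptr=3 lookahead=/ remaining=[/ num * id * id $]
Step 7: reduce F->( E ). Stack=[F] ptr=3 lookahead=/ remaining=[/ num * id * id $]
Step 8: reduce T->F. Stack=[T] ptr=3 lookahead=/ remaining=[/ num * id * id $]
Step 9: shift /. Stack=[T /] ptr=4 lookahead=num remaining=[num * id * id $]
Step 10: shift num. Stack=[T / num] ptr=5 lookahead=* remaining=[* id * id $]
Step 11: reduce F->num. Stack=[T / F] ptr=5 lookahead=* remaining=[* id * id $]
Step 12: reduce T->T / F. Stack=[T] ptr=5 lookahead=* remaining=[* id * id $]
Step 13: shift *. Stack=[T *] ptr=6 lookahead=id remaining=[id * id $]
Step 14: shift id. Stack=[T * id] ptr=7 lookahead=* remaining=[* id $]
Step 15: reduce F->id. Stack=[T * F] ptr=7 lookahead=* remaining=[* id $]
Step 16: reduce T->T * F. Stack=[T] ptr=7 lookahead=* remaining=[* id $]
Step 17: shift *. Stack=[T *] ptr=8 lookahead=id remaining=[id $]
Step 18: shift id. Stack=[T * id] ptr=9 lookahead=$ remaining=[$]

Answer: T * id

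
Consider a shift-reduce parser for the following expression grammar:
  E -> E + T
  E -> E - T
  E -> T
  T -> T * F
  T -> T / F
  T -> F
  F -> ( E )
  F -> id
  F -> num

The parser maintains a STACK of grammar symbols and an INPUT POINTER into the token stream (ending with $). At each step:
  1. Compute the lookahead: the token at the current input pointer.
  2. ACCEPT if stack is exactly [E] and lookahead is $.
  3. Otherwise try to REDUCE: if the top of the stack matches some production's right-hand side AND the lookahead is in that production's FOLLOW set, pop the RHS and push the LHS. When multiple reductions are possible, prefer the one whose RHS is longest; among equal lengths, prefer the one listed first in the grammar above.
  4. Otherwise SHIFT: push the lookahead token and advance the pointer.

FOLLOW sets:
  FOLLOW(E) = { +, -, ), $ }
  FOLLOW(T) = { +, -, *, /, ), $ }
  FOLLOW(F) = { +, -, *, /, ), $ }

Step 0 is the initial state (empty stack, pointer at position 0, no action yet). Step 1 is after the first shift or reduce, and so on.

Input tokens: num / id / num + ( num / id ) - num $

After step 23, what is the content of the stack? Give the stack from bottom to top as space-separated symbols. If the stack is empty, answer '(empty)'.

Answer: E + ( E )

Derivation:
Step 1: shift num. Stack=[num] ptr=1 lookahead=/ remaining=[/ id / num + ( num / id ) - num $]
Step 2: reduce F->num. Stack=[F] ptr=1 lookahead=/ remaining=[/ id / num + ( num / id ) - num $]
Step 3: reduce T->F. Stack=[T] ptr=1 lookahead=/ remaining=[/ id / num + ( num / id ) - num $]
Step 4: shift /. Stack=[T /] ptr=2 lookahead=id remaining=[id / num + ( num / id ) - num $]
Step 5: shift id. Stack=[T / id] ptr=3 lookahead=/ remaining=[/ num + ( num / id ) - num $]
Step 6: reduce F->id. Stack=[T / F] ptr=3 lookahead=/ remaining=[/ num + ( num / id ) - num $]
Step 7: reduce T->T / F. Stack=[T] ptr=3 lookahead=/ remaining=[/ num + ( num / id ) - num $]
Step 8: shift /. Stack=[T /] ptr=4 lookahead=num remaining=[num + ( num / id ) - num $]
Step 9: shift num. Stack=[T / num] ptr=5 lookahead=+ remaining=[+ ( num / id ) - num $]
Step 10: reduce F->num. Stack=[T / F] ptr=5 lookahead=+ remaining=[+ ( num / id ) - num $]
Step 11: reduce T->T / F. Stack=[T] ptr=5 lookahead=+ remaining=[+ ( num / id ) - num $]
Step 12: reduce E->T. Stack=[E] ptr=5 lookahead=+ remaining=[+ ( num / id ) - num $]
Step 13: shift +. Stack=[E +] ptr=6 lookahead=( remaining=[( num / id ) - num $]
Step 14: shift (. Stack=[E + (] ptr=7 lookahead=num remaining=[num / id ) - num $]
Step 15: shift num. Stack=[E + ( num] ptr=8 lookahead=/ remaining=[/ id ) - num $]
Step 16: reduce F->num. Stack=[E + ( F] ptr=8 lookahead=/ remaining=[/ id ) - num $]
Step 17: reduce T->F. Stack=[E + ( T] ptr=8 lookahead=/ remaining=[/ id ) - num $]
Step 18: shift /. Stack=[E + ( T /] ptr=9 lookahead=id remaining=[id ) - num $]
Step 19: shift id. Stack=[E + ( T / id] ptr=10 lookahead=) remaining=[) - num $]
Step 20: reduce F->id. Stack=[E + ( T / F] ptr=10 lookahead=) remaining=[) - num $]
Step 21: reduce T->T / F. Stack=[E + ( T] ptr=10 lookahead=) remaining=[) - num $]
Step 22: reduce E->T. Stack=[E + ( E] ptr=10 lookahead=) remaining=[) - num $]
Step 23: shift ). Stack=[E + ( E )] ptr=11 lookahead=- remaining=[- num $]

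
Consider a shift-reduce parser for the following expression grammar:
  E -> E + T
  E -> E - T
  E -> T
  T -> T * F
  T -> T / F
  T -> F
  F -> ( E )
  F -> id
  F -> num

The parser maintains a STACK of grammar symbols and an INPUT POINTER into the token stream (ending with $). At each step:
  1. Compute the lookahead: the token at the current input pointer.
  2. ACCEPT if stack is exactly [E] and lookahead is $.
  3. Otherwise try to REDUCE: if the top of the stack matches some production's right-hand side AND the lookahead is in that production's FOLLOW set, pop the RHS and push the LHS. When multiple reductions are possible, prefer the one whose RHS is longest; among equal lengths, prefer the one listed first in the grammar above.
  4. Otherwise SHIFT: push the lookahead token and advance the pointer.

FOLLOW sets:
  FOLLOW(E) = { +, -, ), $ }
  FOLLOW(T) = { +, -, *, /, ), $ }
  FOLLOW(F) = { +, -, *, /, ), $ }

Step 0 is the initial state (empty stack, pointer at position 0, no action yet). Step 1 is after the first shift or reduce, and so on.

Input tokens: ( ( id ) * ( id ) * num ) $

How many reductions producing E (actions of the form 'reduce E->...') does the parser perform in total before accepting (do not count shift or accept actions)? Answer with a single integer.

Step 1: shift (. Stack=[(] ptr=1 lookahead=( remaining=[( id ) * ( id ) * num ) $]
Step 2: shift (. Stack=[( (] ptr=2 lookahead=id remaining=[id ) * ( id ) * num ) $]
Step 3: shift id. Stack=[( ( id] ptr=3 lookahead=) remaining=[) * ( id ) * num ) $]
Step 4: reduce F->id. Stack=[( ( F] ptr=3 lookahead=) remaining=[) * ( id ) * num ) $]
Step 5: reduce T->F. Stack=[( ( T] ptr=3 lookahead=) remaining=[) * ( id ) * num ) $]
Step 6: reduce E->T. Stack=[( ( E] ptr=3 lookahead=) remaining=[) * ( id ) * num ) $]
Step 7: shift ). Stack=[( ( E )] ptr=4 lookahead=* remaining=[* ( id ) * num ) $]
Step 8: reduce F->( E ). Stack=[( F] ptr=4 lookahead=* remaining=[* ( id ) * num ) $]
Step 9: reduce T->F. Stack=[( T] ptr=4 lookahead=* remaining=[* ( id ) * num ) $]
Step 10: shift *. Stack=[( T *] ptr=5 lookahead=( remaining=[( id ) * num ) $]
Step 11: shift (. Stack=[( T * (] ptr=6 lookahead=id remaining=[id ) * num ) $]
Step 12: shift id. Stack=[( T * ( id] ptr=7 lookahead=) remaining=[) * num ) $]
Step 13: reduce F->id. Stack=[( T * ( F] ptr=7 lookahead=) remaining=[) * num ) $]
Step 14: reduce T->F. Stack=[( T * ( T] ptr=7 lookahead=) remaining=[) * num ) $]
Step 15: reduce E->T. Stack=[( T * ( E] ptr=7 lookahead=) remaining=[) * num ) $]
Step 16: shift ). Stack=[( T * ( E )] ptr=8 lookahead=* remaining=[* num ) $]
Step 17: reduce F->( E ). Stack=[( T * F] ptr=8 lookahead=* remaining=[* num ) $]
Step 18: reduce T->T * F. Stack=[( T] ptr=8 lookahead=* remaining=[* num ) $]
Step 19: shift *. Stack=[( T *] ptr=9 lookahead=num remaining=[num ) $]
Step 20: shift num. Stack=[( T * num] ptr=10 lookahead=) remaining=[) $]
Step 21: reduce F->num. Stack=[( T * F] ptr=10 lookahead=) remaining=[) $]
Step 22: reduce T->T * F. Stack=[( T] ptr=10 lookahead=) remaining=[) $]
Step 23: reduce E->T. Stack=[( E] ptr=10 lookahead=) remaining=[) $]
Step 24: shift ). Stack=[( E )] ptr=11 lookahead=$ remaining=[$]
Step 25: reduce F->( E ). Stack=[F] ptr=11 lookahead=$ remaining=[$]
Step 26: reduce T->F. Stack=[T] ptr=11 lookahead=$ remaining=[$]
Step 27: reduce E->T. Stack=[E] ptr=11 lookahead=$ remaining=[$]
Step 28: accept. Stack=[E] ptr=11 lookahead=$ remaining=[$]

Answer: 4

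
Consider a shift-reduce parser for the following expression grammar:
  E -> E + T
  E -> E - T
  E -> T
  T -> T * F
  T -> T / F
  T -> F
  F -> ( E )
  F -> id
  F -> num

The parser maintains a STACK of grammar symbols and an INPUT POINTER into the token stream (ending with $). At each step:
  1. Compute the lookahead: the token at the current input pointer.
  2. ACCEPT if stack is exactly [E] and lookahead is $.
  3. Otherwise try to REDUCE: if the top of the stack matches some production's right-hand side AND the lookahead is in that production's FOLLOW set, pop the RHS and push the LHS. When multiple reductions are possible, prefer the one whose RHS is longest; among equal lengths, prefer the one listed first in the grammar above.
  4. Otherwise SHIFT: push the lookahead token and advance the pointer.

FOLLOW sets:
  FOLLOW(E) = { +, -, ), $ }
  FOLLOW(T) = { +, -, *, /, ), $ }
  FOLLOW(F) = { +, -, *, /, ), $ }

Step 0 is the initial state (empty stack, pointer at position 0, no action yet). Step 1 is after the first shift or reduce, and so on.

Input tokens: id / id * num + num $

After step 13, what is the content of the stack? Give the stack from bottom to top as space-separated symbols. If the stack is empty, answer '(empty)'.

Answer: E +

Derivation:
Step 1: shift id. Stack=[id] ptr=1 lookahead=/ remaining=[/ id * num + num $]
Step 2: reduce F->id. Stack=[F] ptr=1 lookahead=/ remaining=[/ id * num + num $]
Step 3: reduce T->F. Stack=[T] ptr=1 lookahead=/ remaining=[/ id * num + num $]
Step 4: shift /. Stack=[T /] ptr=2 lookahead=id remaining=[id * num + num $]
Step 5: shift id. Stack=[T / id] ptr=3 lookahead=* remaining=[* num + num $]
Step 6: reduce F->id. Stack=[T / F] ptr=3 lookahead=* remaining=[* num + num $]
Step 7: reduce T->T / F. Stack=[T] ptr=3 lookahead=* remaining=[* num + num $]
Step 8: shift *. Stack=[T *] ptr=4 lookahead=num remaining=[num + num $]
Step 9: shift num. Stack=[T * num] ptr=5 lookahead=+ remaining=[+ num $]
Step 10: reduce F->num. Stack=[T * F] ptr=5 lookahead=+ remaining=[+ num $]
Step 11: reduce T->T * F. Stack=[T] ptr=5 lookahead=+ remaining=[+ num $]
Step 12: reduce E->T. Stack=[E] ptr=5 lookahead=+ remaining=[+ num $]
Step 13: shift +. Stack=[E +] ptr=6 lookahead=num remaining=[num $]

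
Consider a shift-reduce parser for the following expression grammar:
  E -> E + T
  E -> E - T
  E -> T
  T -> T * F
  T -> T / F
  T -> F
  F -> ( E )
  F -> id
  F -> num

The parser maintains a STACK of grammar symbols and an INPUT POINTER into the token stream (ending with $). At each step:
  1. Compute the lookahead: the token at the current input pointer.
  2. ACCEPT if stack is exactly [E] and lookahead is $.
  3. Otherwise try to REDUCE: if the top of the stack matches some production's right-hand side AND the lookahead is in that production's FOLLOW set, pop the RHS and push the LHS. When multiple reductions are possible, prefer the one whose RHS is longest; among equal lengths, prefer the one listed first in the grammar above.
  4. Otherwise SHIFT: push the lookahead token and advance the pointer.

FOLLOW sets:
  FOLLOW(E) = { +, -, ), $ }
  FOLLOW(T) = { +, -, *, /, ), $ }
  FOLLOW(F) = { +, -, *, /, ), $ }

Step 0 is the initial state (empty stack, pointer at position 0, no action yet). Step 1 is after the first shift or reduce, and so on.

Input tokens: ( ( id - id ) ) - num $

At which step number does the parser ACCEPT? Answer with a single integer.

Answer: 25

Derivation:
Step 1: shift (. Stack=[(] ptr=1 lookahead=( remaining=[( id - id ) ) - num $]
Step 2: shift (. Stack=[( (] ptr=2 lookahead=id remaining=[id - id ) ) - num $]
Step 3: shift id. Stack=[( ( id] ptr=3 lookahead=- remaining=[- id ) ) - num $]
Step 4: reduce F->id. Stack=[( ( F] ptr=3 lookahead=- remaining=[- id ) ) - num $]
Step 5: reduce T->F. Stack=[( ( T] ptr=3 lookahead=- remaining=[- id ) ) - num $]
Step 6: reduce E->T. Stack=[( ( E] ptr=3 lookahead=- remaining=[- id ) ) - num $]
Step 7: shift -. Stack=[( ( E -] ptr=4 lookahead=id remaining=[id ) ) - num $]
Step 8: shift id. Stack=[( ( E - id] ptr=5 lookahead=) remaining=[) ) - num $]
Step 9: reduce F->id. Stack=[( ( E - F] ptr=5 lookahead=) remaining=[) ) - num $]
Step 10: reduce T->F. Stack=[( ( E - T] ptr=5 lookahead=) remaining=[) ) - num $]
Step 11: reduce E->E - T. Stack=[( ( E] ptr=5 lookahead=) remaining=[) ) - num $]
Step 12: shift ). Stack=[( ( E )] ptr=6 lookahead=) remaining=[) - num $]
Step 13: reduce F->( E ). Stack=[( F] ptr=6 lookahead=) remaining=[) - num $]
Step 14: reduce T->F. Stack=[( T] ptr=6 lookahead=) remaining=[) - num $]
Step 15: reduce E->T. Stack=[( E] ptr=6 lookahead=) remaining=[) - num $]
Step 16: shift ). Stack=[( E )] ptr=7 lookahead=- remaining=[- num $]
Step 17: reduce F->( E ). Stack=[F] ptr=7 lookahead=- remaining=[- num $]
Step 18: reduce T->F. Stack=[T] ptr=7 lookahead=- remaining=[- num $]
Step 19: reduce E->T. Stack=[E] ptr=7 lookahead=- remaining=[- num $]
Step 20: shift -. Stack=[E -] ptr=8 lookahead=num remaining=[num $]
Step 21: shift num. Stack=[E - num] ptr=9 lookahead=$ remaining=[$]
Step 22: reduce F->num. Stack=[E - F] ptr=9 lookahead=$ remaining=[$]
Step 23: reduce T->F. Stack=[E - T] ptr=9 lookahead=$ remaining=[$]
Step 24: reduce E->E - T. Stack=[E] ptr=9 lookahead=$ remaining=[$]
Step 25: accept. Stack=[E] ptr=9 lookahead=$ remaining=[$]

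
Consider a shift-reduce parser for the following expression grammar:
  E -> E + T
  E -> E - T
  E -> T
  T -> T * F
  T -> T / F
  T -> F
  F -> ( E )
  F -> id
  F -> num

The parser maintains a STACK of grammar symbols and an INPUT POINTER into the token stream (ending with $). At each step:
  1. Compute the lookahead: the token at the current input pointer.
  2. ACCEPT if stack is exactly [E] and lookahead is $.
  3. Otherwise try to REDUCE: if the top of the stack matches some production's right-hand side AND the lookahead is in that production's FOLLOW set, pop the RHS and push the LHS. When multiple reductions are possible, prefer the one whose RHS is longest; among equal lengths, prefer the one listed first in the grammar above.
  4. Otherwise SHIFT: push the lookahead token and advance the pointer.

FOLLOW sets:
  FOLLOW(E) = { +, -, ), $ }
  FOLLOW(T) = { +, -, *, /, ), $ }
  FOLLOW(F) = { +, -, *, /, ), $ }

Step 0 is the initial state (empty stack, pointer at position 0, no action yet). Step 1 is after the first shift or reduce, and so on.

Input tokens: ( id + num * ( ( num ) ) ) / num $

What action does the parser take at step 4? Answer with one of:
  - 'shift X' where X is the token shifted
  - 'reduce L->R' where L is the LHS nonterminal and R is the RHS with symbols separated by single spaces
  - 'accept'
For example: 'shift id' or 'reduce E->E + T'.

Answer: reduce T->F

Derivation:
Step 1: shift (. Stack=[(] ptr=1 lookahead=id remaining=[id + num * ( ( num ) ) ) / num $]
Step 2: shift id. Stack=[( id] ptr=2 lookahead=+ remaining=[+ num * ( ( num ) ) ) / num $]
Step 3: reduce F->id. Stack=[( F] ptr=2 lookahead=+ remaining=[+ num * ( ( num ) ) ) / num $]
Step 4: reduce T->F. Stack=[( T] ptr=2 lookahead=+ remaining=[+ num * ( ( num ) ) ) / num $]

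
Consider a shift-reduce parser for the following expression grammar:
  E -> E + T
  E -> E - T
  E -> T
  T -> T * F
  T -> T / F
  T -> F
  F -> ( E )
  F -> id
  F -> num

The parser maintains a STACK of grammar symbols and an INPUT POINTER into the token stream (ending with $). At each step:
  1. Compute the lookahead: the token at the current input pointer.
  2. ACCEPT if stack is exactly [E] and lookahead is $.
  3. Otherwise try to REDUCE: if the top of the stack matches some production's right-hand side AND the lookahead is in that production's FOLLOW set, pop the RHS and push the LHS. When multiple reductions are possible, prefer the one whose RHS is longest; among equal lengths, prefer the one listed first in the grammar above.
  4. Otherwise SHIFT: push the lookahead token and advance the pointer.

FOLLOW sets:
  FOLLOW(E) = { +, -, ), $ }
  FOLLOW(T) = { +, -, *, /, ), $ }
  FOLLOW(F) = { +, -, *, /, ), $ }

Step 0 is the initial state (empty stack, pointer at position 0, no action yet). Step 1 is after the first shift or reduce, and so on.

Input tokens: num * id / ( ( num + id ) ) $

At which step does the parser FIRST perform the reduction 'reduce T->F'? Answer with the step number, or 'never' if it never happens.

Step 1: shift num. Stack=[num] ptr=1 lookahead=* remaining=[* id / ( ( num + id ) ) $]
Step 2: reduce F->num. Stack=[F] ptr=1 lookahead=* remaining=[* id / ( ( num + id ) ) $]
Step 3: reduce T->F. Stack=[T] ptr=1 lookahead=* remaining=[* id / ( ( num + id ) ) $]

Answer: 3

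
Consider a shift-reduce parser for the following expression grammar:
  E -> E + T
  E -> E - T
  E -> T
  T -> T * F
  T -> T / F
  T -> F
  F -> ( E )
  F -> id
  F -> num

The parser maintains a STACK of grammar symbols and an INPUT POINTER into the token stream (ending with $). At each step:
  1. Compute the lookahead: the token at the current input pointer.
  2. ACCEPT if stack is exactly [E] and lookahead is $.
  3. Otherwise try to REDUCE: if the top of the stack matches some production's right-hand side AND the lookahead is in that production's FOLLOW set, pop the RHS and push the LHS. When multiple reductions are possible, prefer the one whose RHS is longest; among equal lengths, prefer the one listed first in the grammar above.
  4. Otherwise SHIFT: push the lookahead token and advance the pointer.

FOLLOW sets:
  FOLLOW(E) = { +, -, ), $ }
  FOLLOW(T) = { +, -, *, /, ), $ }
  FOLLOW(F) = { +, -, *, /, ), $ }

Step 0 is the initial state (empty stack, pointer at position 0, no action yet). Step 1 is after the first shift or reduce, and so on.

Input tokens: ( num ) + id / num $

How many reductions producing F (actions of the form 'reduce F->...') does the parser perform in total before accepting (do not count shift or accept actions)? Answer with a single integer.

Step 1: shift (. Stack=[(] ptr=1 lookahead=num remaining=[num ) + id / num $]
Step 2: shift num. Stack=[( num] ptr=2 lookahead=) remaining=[) + id / num $]
Step 3: reduce F->num. Stack=[( F] ptr=2 lookahead=) remaining=[) + id / num $]
Step 4: reduce T->F. Stack=[( T] ptr=2 lookahead=) remaining=[) + id / num $]
Step 5: reduce E->T. Stack=[( E] ptr=2 lookahead=) remaining=[) + id / num $]
Step 6: shift ). Stack=[( E )] ptr=3 lookahead=+ remaining=[+ id / num $]
Step 7: reduce F->( E ). Stack=[F] ptr=3 lookahead=+ remaining=[+ id / num $]
Step 8: reduce T->F. Stack=[T] ptr=3 lookahead=+ remaining=[+ id / num $]
Step 9: reduce E->T. Stack=[E] ptr=3 lookahead=+ remaining=[+ id / num $]
Step 10: shift +. Stack=[E +] ptr=4 lookahead=id remaining=[id / num $]
Step 11: shift id. Stack=[E + id] ptr=5 lookahead=/ remaining=[/ num $]
Step 12: reduce F->id. Stack=[E + F] ptr=5 lookahead=/ remaining=[/ num $]
Step 13: reduce T->F. Stack=[E + T] ptr=5 lookahead=/ remaining=[/ num $]
Step 14: shift /. Stack=[E + T /] ptr=6 lookahead=num remaining=[num $]
Step 15: shift num. Stack=[E + T / num] ptr=7 lookahead=$ remaining=[$]
Step 16: reduce F->num. Stack=[E + T / F] ptr=7 lookahead=$ remaining=[$]
Step 17: reduce T->T / F. Stack=[E + T] ptr=7 lookahead=$ remaining=[$]
Step 18: reduce E->E + T. Stack=[E] ptr=7 lookahead=$ remaining=[$]
Step 19: accept. Stack=[E] ptr=7 lookahead=$ remaining=[$]

Answer: 4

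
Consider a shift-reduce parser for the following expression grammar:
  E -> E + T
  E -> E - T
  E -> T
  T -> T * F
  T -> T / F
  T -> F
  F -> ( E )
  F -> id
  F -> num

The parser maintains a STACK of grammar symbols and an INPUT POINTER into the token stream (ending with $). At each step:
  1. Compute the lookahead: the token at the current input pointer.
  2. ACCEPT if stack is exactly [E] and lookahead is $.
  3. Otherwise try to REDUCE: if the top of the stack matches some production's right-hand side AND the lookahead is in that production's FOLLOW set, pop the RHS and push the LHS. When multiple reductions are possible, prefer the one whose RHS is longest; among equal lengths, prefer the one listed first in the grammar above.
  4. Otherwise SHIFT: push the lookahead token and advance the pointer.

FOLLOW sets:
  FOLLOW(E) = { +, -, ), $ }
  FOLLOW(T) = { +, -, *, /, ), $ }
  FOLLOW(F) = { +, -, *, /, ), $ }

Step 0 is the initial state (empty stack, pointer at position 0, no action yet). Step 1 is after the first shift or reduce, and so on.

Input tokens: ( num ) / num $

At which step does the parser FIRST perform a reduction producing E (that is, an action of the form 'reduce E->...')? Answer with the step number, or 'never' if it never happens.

Step 1: shift (. Stack=[(] ptr=1 lookahead=num remaining=[num ) / num $]
Step 2: shift num. Stack=[( num] ptr=2 lookahead=) remaining=[) / num $]
Step 3: reduce F->num. Stack=[( F] ptr=2 lookahead=) remaining=[) / num $]
Step 4: reduce T->F. Stack=[( T] ptr=2 lookahead=) remaining=[) / num $]
Step 5: reduce E->T. Stack=[( E] ptr=2 lookahead=) remaining=[) / num $]

Answer: 5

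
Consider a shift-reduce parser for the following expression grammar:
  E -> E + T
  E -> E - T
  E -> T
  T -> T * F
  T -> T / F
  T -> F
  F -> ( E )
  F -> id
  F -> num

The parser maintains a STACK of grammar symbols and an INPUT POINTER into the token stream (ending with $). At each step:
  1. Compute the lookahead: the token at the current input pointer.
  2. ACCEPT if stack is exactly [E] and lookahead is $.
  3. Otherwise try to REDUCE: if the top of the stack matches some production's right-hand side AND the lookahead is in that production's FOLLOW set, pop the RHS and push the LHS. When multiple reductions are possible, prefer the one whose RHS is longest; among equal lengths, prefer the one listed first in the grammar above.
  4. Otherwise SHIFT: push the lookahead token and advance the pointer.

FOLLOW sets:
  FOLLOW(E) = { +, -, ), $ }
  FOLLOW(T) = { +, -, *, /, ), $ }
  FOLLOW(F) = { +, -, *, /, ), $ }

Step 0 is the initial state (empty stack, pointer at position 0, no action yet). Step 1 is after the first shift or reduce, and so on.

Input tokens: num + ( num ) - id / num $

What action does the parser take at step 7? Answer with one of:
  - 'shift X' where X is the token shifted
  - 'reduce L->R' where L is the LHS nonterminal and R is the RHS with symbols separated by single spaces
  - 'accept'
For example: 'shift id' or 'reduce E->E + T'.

Answer: shift num

Derivation:
Step 1: shift num. Stack=[num] ptr=1 lookahead=+ remaining=[+ ( num ) - id / num $]
Step 2: reduce F->num. Stack=[F] ptr=1 lookahead=+ remaining=[+ ( num ) - id / num $]
Step 3: reduce T->F. Stack=[T] ptr=1 lookahead=+ remaining=[+ ( num ) - id / num $]
Step 4: reduce E->T. Stack=[E] ptr=1 lookahead=+ remaining=[+ ( num ) - id / num $]
Step 5: shift +. Stack=[E +] ptr=2 lookahead=( remaining=[( num ) - id / num $]
Step 6: shift (. Stack=[E + (] ptr=3 lookahead=num remaining=[num ) - id / num $]
Step 7: shift num. Stack=[E + ( num] ptr=4 lookahead=) remaining=[) - id / num $]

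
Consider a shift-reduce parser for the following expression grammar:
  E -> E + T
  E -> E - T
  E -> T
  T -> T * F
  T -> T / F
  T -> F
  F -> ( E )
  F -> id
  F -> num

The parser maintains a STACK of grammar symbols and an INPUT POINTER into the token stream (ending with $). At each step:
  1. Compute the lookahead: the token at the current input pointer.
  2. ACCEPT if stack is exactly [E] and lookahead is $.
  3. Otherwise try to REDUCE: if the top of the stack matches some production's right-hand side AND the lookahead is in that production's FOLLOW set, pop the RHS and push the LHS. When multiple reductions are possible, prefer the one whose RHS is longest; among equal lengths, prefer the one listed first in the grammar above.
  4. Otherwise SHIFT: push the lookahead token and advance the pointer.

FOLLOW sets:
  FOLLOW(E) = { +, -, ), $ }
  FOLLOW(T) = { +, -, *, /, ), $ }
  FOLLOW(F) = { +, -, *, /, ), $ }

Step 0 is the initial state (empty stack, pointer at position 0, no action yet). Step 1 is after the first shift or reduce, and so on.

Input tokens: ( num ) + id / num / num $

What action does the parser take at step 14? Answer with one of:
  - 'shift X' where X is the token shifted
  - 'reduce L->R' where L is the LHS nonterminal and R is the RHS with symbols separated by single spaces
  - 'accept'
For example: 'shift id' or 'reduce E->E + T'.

Answer: shift /

Derivation:
Step 1: shift (. Stack=[(] ptr=1 lookahead=num remaining=[num ) + id / num / num $]
Step 2: shift num. Stack=[( num] ptr=2 lookahead=) remaining=[) + id / num / num $]
Step 3: reduce F->num. Stack=[( F] ptr=2 lookahead=) remaining=[) + id / num / num $]
Step 4: reduce T->F. Stack=[( T] ptr=2 lookahead=) remaining=[) + id / num / num $]
Step 5: reduce E->T. Stack=[( E] ptr=2 lookahead=) remaining=[) + id / num / num $]
Step 6: shift ). Stack=[( E )] ptr=3 lookahead=+ remaining=[+ id / num / num $]
Step 7: reduce F->( E ). Stack=[F] ptr=3 lookahead=+ remaining=[+ id / num / num $]
Step 8: reduce T->F. Stack=[T] ptr=3 lookahead=+ remaining=[+ id / num / num $]
Step 9: reduce E->T. Stack=[E] ptr=3 lookahead=+ remaining=[+ id / num / num $]
Step 10: shift +. Stack=[E +] ptr=4 lookahead=id remaining=[id / num / num $]
Step 11: shift id. Stack=[E + id] ptr=5 lookahead=/ remaining=[/ num / num $]
Step 12: reduce F->id. Stack=[E + F] ptr=5 lookahead=/ remaining=[/ num / num $]
Step 13: reduce T->F. Stack=[E + T] ptr=5 lookahead=/ remaining=[/ num / num $]
Step 14: shift /. Stack=[E + T /] ptr=6 lookahead=num remaining=[num / num $]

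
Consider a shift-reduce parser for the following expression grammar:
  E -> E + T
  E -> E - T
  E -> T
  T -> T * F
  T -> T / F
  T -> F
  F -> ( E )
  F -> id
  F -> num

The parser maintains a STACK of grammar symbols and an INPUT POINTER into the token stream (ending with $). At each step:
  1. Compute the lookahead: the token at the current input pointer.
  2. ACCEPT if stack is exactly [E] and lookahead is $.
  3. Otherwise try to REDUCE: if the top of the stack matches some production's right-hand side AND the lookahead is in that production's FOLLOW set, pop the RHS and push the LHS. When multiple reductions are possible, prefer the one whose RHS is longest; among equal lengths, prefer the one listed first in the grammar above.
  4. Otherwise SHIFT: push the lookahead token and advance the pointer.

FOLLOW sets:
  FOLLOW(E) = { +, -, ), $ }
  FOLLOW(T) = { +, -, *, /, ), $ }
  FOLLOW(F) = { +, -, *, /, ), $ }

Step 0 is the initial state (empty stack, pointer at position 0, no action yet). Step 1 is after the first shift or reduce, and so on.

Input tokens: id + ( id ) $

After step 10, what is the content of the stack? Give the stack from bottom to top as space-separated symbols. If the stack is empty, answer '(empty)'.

Answer: E + ( E

Derivation:
Step 1: shift id. Stack=[id] ptr=1 lookahead=+ remaining=[+ ( id ) $]
Step 2: reduce F->id. Stack=[F] ptr=1 lookahead=+ remaining=[+ ( id ) $]
Step 3: reduce T->F. Stack=[T] ptr=1 lookahead=+ remaining=[+ ( id ) $]
Step 4: reduce E->T. Stack=[E] ptr=1 lookahead=+ remaining=[+ ( id ) $]
Step 5: shift +. Stack=[E +] ptr=2 lookahead=( remaining=[( id ) $]
Step 6: shift (. Stack=[E + (] ptr=3 lookahead=id remaining=[id ) $]
Step 7: shift id. Stack=[E + ( id] ptr=4 lookahead=) remaining=[) $]
Step 8: reduce F->id. Stack=[E + ( F] ptr=4 lookahead=) remaining=[) $]
Step 9: reduce T->F. Stack=[E + ( T] ptr=4 lookahead=) remaining=[) $]
Step 10: reduce E->T. Stack=[E + ( E] ptr=4 lookahead=) remaining=[) $]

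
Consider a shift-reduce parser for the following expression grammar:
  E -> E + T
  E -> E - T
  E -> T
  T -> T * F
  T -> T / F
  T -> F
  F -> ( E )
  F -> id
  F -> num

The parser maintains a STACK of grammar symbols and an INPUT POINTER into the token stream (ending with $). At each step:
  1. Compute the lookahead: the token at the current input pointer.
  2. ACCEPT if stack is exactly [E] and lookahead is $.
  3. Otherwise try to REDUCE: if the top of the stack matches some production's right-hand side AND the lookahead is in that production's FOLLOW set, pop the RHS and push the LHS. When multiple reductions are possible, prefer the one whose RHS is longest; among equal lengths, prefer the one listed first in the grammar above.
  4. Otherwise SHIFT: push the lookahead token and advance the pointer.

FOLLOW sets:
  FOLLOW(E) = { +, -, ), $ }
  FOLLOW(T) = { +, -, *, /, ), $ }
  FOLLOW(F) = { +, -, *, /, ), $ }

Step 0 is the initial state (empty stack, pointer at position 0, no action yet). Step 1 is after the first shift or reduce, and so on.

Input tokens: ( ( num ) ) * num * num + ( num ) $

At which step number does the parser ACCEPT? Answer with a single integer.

Answer: 33

Derivation:
Step 1: shift (. Stack=[(] ptr=1 lookahead=( remaining=[( num ) ) * num * num + ( num ) $]
Step 2: shift (. Stack=[( (] ptr=2 lookahead=num remaining=[num ) ) * num * num + ( num ) $]
Step 3: shift num. Stack=[( ( num] ptr=3 lookahead=) remaining=[) ) * num * num + ( num ) $]
Step 4: reduce F->num. Stack=[( ( F] ptr=3 lookahead=) remaining=[) ) * num * num + ( num ) $]
Step 5: reduce T->F. Stack=[( ( T] ptr=3 lookahead=) remaining=[) ) * num * num + ( num ) $]
Step 6: reduce E->T. Stack=[( ( E] ptr=3 lookahead=) remaining=[) ) * num * num + ( num ) $]
Step 7: shift ). Stack=[( ( E )] ptr=4 lookahead=) remaining=[) * num * num + ( num ) $]
Step 8: reduce F->( E ). Stack=[( F] ptr=4 lookahead=) remaining=[) * num * num + ( num ) $]
Step 9: reduce T->F. Stack=[( T] ptr=4 lookahead=) remaining=[) * num * num + ( num ) $]
Step 10: reduce E->T. Stack=[( E] ptr=4 lookahead=) remaining=[) * num * num + ( num ) $]
Step 11: shift ). Stack=[( E )] ptr=5 lookahead=* remaining=[* num * num + ( num ) $]
Step 12: reduce F->( E ). Stack=[F] ptr=5 lookahead=* remaining=[* num * num + ( num ) $]
Step 13: reduce T->F. Stack=[T] ptr=5 lookahead=* remaining=[* num * num + ( num ) $]
Step 14: shift *. Stack=[T *] ptr=6 lookahead=num remaining=[num * num + ( num ) $]
Step 15: shift num. Stack=[T * num] ptr=7 lookahead=* remaining=[* num + ( num ) $]
Step 16: reduce F->num. Stack=[T * F] ptr=7 lookahead=* remaining=[* num + ( num ) $]
Step 17: reduce T->T * F. Stack=[T] ptr=7 lookahead=* remaining=[* num + ( num ) $]
Step 18: shift *. Stack=[T *] ptr=8 lookahead=num remaining=[num + ( num ) $]
Step 19: shift num. Stack=[T * num] ptr=9 lookahead=+ remaining=[+ ( num ) $]
Step 20: reduce F->num. Stack=[T * F] ptr=9 lookahead=+ remaining=[+ ( num ) $]
Step 21: reduce T->T * F. Stack=[T] ptr=9 lookahead=+ remaining=[+ ( num ) $]
Step 22: reduce E->T. Stack=[E] ptr=9 lookahead=+ remaining=[+ ( num ) $]
Step 23: shift +. Stack=[E +] ptr=10 lookahead=( remaining=[( num ) $]
Step 24: shift (. Stack=[E + (] ptr=11 lookahead=num remaining=[num ) $]
Step 25: shift num. Stack=[E + ( num] ptr=12 lookahead=) remaining=[) $]
Step 26: reduce F->num. Stack=[E + ( F] ptr=12 lookahead=) remaining=[) $]
Step 27: reduce T->F. Stack=[E + ( T] ptr=12 lookahead=) remaining=[) $]
Step 28: reduce E->T. Stack=[E + ( E] ptr=12 lookahead=) remaining=[) $]
Step 29: shift ). Stack=[E + ( E )] ptr=13 lookahead=$ remaining=[$]
Step 30: reduce F->( E ). Stack=[E + F] ptr=13 lookahead=$ remaining=[$]
Step 31: reduce T->F. Stack=[E + T] ptr=13 lookahead=$ remaining=[$]
Step 32: reduce E->E + T. Stack=[E] ptr=13 lookahead=$ remaining=[$]
Step 33: accept. Stack=[E] ptr=13 lookahead=$ remaining=[$]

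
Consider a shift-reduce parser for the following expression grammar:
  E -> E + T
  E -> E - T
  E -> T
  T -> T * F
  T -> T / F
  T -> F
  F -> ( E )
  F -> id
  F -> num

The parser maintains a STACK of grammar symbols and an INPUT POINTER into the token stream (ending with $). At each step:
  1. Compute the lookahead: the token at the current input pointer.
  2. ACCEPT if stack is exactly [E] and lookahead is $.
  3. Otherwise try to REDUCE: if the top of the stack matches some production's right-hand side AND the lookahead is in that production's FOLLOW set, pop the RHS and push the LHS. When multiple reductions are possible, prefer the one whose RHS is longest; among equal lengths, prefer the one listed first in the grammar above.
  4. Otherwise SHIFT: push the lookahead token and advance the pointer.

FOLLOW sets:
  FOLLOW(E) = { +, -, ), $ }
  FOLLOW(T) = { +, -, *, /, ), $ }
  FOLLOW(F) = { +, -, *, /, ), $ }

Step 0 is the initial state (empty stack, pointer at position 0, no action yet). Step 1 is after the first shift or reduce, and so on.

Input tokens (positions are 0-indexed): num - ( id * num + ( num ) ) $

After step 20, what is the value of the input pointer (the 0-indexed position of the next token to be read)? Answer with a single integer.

Answer: 9

Derivation:
Step 1: shift num. Stack=[num] ptr=1 lookahead=- remaining=[- ( id * num + ( num ) ) $]
Step 2: reduce F->num. Stack=[F] ptr=1 lookahead=- remaining=[- ( id * num + ( num ) ) $]
Step 3: reduce T->F. Stack=[T] ptr=1 lookahead=- remaining=[- ( id * num + ( num ) ) $]
Step 4: reduce E->T. Stack=[E] ptr=1 lookahead=- remaining=[- ( id * num + ( num ) ) $]
Step 5: shift -. Stack=[E -] ptr=2 lookahead=( remaining=[( id * num + ( num ) ) $]
Step 6: shift (. Stack=[E - (] ptr=3 lookahead=id remaining=[id * num + ( num ) ) $]
Step 7: shift id. Stack=[E - ( id] ptr=4 lookahead=* remaining=[* num + ( num ) ) $]
Step 8: reduce F->id. Stack=[E - ( F] ptr=4 lookahead=* remaining=[* num + ( num ) ) $]
Step 9: reduce T->F. Stack=[E - ( T] ptr=4 lookahead=* remaining=[* num + ( num ) ) $]
Step 10: shift *. Stack=[E - ( T *] ptr=5 lookahead=num remaining=[num + ( num ) ) $]
Step 11: shift num. Stack=[E - ( T * num] ptr=6 lookahead=+ remaining=[+ ( num ) ) $]
Step 12: reduce F->num. Stack=[E - ( T * F] ptr=6 lookahead=+ remaining=[+ ( num ) ) $]
Step 13: reduce T->T * F. Stack=[E - ( T] ptr=6 lookahead=+ remaining=[+ ( num ) ) $]
Step 14: reduce E->T. Stack=[E - ( E] ptr=6 lookahead=+ remaining=[+ ( num ) ) $]
Step 15: shift +. Stack=[E - ( E +] ptr=7 lookahead=( remaining=[( num ) ) $]
Step 16: shift (. Stack=[E - ( E + (] ptr=8 lookahead=num remaining=[num ) ) $]
Step 17: shift num. Stack=[E - ( E + ( num] ptr=9 lookahead=) remaining=[) ) $]
Step 18: reduce F->num. Stack=[E - ( E + ( F] ptr=9 lookahead=) remaining=[) ) $]
Step 19: reduce T->F. Stack=[E - ( E + ( T] ptr=9 lookahead=) remaining=[) ) $]
Step 20: reduce E->T. Stack=[E - ( E + ( E] ptr=9 lookahead=) remaining=[) ) $]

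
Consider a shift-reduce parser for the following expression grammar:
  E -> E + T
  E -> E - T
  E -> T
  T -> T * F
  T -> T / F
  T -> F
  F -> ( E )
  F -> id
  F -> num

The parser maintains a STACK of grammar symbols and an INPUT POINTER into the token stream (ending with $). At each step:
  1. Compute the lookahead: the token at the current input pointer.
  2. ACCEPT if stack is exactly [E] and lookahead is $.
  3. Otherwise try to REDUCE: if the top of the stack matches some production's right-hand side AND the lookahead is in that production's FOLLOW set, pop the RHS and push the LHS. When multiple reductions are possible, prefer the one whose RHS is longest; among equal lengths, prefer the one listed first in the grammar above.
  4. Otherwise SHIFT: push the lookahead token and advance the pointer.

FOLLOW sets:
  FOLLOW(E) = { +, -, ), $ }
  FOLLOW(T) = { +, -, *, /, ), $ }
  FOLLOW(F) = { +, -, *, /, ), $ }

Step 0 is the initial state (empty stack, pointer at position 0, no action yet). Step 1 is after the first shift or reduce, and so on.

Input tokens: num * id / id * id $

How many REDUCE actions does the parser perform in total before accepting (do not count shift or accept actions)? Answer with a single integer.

Answer: 9

Derivation:
Step 1: shift num. Stack=[num] ptr=1 lookahead=* remaining=[* id / id * id $]
Step 2: reduce F->num. Stack=[F] ptr=1 lookahead=* remaining=[* id / id * id $]
Step 3: reduce T->F. Stack=[T] ptr=1 lookahead=* remaining=[* id / id * id $]
Step 4: shift *. Stack=[T *] ptr=2 lookahead=id remaining=[id / id * id $]
Step 5: shift id. Stack=[T * id] ptr=3 lookahead=/ remaining=[/ id * id $]
Step 6: reduce F->id. Stack=[T * F] ptr=3 lookahead=/ remaining=[/ id * id $]
Step 7: reduce T->T * F. Stack=[T] ptr=3 lookahead=/ remaining=[/ id * id $]
Step 8: shift /. Stack=[T /] ptr=4 lookahead=id remaining=[id * id $]
Step 9: shift id. Stack=[T / id] ptr=5 lookahead=* remaining=[* id $]
Step 10: reduce F->id. Stack=[T / F] ptr=5 lookahead=* remaining=[* id $]
Step 11: reduce T->T / F. Stack=[T] ptr=5 lookahead=* remaining=[* id $]
Step 12: shift *. Stack=[T *] ptr=6 lookahead=id remaining=[id $]
Step 13: shift id. Stack=[T * id] ptr=7 lookahead=$ remaining=[$]
Step 14: reduce F->id. Stack=[T * F] ptr=7 lookahead=$ remaining=[$]
Step 15: reduce T->T * F. Stack=[T] ptr=7 lookahead=$ remaining=[$]
Step 16: reduce E->T. Stack=[E] ptr=7 lookahead=$ remaining=[$]
Step 17: accept. Stack=[E] ptr=7 lookahead=$ remaining=[$]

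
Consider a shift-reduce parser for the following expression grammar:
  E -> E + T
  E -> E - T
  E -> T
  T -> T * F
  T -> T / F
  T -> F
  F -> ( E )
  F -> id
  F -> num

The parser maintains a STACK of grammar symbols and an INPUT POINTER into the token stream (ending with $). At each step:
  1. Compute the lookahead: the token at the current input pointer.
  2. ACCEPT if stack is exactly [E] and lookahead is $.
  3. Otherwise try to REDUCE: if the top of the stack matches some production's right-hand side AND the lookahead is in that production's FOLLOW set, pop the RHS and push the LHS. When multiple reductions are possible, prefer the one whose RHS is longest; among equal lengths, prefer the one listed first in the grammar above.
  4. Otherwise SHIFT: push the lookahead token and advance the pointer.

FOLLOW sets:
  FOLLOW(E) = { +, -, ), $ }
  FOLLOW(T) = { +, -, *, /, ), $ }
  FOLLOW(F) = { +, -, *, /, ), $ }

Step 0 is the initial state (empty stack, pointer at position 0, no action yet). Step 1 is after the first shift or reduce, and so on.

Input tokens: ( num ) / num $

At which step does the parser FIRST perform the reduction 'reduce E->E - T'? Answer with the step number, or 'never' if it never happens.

Step 1: shift (. Stack=[(] ptr=1 lookahead=num remaining=[num ) / num $]
Step 2: shift num. Stack=[( num] ptr=2 lookahead=) remaining=[) / num $]
Step 3: reduce F->num. Stack=[( F] ptr=2 lookahead=) remaining=[) / num $]
Step 4: reduce T->F. Stack=[( T] ptr=2 lookahead=) remaining=[) / num $]
Step 5: reduce E->T. Stack=[( E] ptr=2 lookahead=) remaining=[) / num $]
Step 6: shift ). Stack=[( E )] ptr=3 lookahead=/ remaining=[/ num $]
Step 7: reduce F->( E ). Stack=[F] ptr=3 lookahead=/ remaining=[/ num $]
Step 8: reduce T->F. Stack=[T] ptr=3 lookahead=/ remaining=[/ num $]
Step 9: shift /. Stack=[T /] ptr=4 lookahead=num remaining=[num $]
Step 10: shift num. Stack=[T / num] ptr=5 lookahead=$ remaining=[$]
Step 11: reduce F->num. Stack=[T / F] ptr=5 lookahead=$ remaining=[$]
Step 12: reduce T->T / F. Stack=[T] ptr=5 lookahead=$ remaining=[$]
Step 13: reduce E->T. Stack=[E] ptr=5 lookahead=$ remaining=[$]
Step 14: accept. Stack=[E] ptr=5 lookahead=$ remaining=[$]

Answer: never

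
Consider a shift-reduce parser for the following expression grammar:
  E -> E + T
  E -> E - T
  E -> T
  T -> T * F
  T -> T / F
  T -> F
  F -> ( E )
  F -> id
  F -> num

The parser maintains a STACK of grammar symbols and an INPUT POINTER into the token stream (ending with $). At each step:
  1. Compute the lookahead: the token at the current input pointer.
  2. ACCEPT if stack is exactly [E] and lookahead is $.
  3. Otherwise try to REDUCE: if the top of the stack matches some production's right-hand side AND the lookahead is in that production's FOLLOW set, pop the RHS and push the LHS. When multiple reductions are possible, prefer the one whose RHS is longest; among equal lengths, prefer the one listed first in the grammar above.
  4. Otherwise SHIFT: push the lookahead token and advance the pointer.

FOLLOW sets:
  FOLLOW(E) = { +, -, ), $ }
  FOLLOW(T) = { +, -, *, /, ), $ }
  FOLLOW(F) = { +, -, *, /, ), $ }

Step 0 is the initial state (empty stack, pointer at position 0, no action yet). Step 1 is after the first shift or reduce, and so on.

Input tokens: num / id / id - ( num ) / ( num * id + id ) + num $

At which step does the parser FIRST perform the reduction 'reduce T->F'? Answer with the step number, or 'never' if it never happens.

Answer: 3

Derivation:
Step 1: shift num. Stack=[num] ptr=1 lookahead=/ remaining=[/ id / id - ( num ) / ( num * id + id ) + num $]
Step 2: reduce F->num. Stack=[F] ptr=1 lookahead=/ remaining=[/ id / id - ( num ) / ( num * id + id ) + num $]
Step 3: reduce T->F. Stack=[T] ptr=1 lookahead=/ remaining=[/ id / id - ( num ) / ( num * id + id ) + num $]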